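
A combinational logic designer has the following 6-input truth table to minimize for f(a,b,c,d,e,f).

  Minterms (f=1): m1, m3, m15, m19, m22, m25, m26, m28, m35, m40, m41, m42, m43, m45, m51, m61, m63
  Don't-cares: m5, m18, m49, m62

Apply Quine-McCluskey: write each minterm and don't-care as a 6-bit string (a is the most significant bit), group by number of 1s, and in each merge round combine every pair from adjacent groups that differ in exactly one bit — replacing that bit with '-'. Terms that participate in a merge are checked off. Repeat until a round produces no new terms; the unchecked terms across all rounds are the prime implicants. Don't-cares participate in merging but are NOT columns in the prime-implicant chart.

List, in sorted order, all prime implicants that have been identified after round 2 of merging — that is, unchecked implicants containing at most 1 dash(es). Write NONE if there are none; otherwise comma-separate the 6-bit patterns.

000-01, 0000-1, 001111, 01-010, 010-10, 01001-, 011001, 011100, 1-1101, 10-011, 101-01, 1100-1, 1111-1, 11111-

[col 0] 000001*, 000011*, 000101*, 001111, 010010*, 010011*, 010110*, 011001, 011010*, 011100, 100011*, 101000*, 101001*, 101010*, 101011*, 101101*, 110001*, 110011*, 111101*, 111110*, 111111*
[col 1] -00011*, -10011*, 0-0011*, 000-01, 0000-1, 01-010, 010-10, 01001-, 1-0011*, 1-1101, 10-011, 101-01, 1010-0*, 1010-1*, 10100-*, 10101-*, 1100-1, 1111-1, 11111-
[col 2] --0011, 1010--
Prime implicants: --0011, 000-01, 0000-1, 001111, 01-010, 010-10, 01001-, 011001, 011100, 1-1101, 10-011, 101-01, 1010--, 1100-1, 1111-1, 11111-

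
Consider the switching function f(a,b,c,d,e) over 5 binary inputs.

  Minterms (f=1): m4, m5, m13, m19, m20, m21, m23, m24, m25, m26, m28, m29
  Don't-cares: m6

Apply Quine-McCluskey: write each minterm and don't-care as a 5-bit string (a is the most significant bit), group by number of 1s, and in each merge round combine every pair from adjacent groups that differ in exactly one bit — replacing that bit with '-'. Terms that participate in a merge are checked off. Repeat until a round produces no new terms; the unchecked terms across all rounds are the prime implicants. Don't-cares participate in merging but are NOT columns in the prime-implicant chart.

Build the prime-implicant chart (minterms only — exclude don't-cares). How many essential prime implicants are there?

4

[col 0] 00100*, 00101*, 00110*, 01101*, 10011*, 10100*, 10101*, 10111*, 11000*, 11001*, 11010*, 11100*, 11101*
[col 1] -0100*, -0101*, -1101*, 0-101*, 001-0, 0010-*, 1-100*, 1-101*, 10-11, 101-1, 1010-*, 11-00*, 11-01*, 110-0, 1100-*, 1110-*
[col 2] --101, -010-, 1-10-, 11-0-
Prime implicants: --101, -010-, 001-0, 1-10-, 10-11, 101-1, 11-0-, 110-0
PI chart (minterm → PIs covering it):
  4 | -010-,001-0
  5 | --101,-010-
  13 | --101  (sole → essential)
  19 | 10-11  (sole → essential)
  20 | -010-,1-10-
  21 | --101,-010-,1-10-,101-1
  23 | 10-11,101-1
  24 | 11-0-,110-0
  25 | 11-0-  (sole → essential)
  26 | 110-0  (sole → essential)
  28 | 1-10-,11-0-
  29 | --101,1-10-,11-0-
Essential prime implicants: --101, 10-11, 11-0-, 110-0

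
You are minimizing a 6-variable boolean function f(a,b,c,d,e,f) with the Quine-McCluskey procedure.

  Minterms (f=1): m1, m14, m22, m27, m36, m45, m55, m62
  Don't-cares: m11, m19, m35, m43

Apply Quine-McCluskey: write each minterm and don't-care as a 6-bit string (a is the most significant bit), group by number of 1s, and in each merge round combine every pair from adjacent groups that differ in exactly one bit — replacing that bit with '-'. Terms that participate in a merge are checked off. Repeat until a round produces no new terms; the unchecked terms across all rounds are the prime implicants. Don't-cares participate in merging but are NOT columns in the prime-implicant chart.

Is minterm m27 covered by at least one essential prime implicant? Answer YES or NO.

Round 0: 000001 001011✓ 001110 010011✓ 010110 011011✓ 100011✓ 100100 101011✓ 101101 110111 111110
Round 1: -01011 0-1011 01-011 10-011
PIs = {-01011, 0-1011, 000001, 001110, 01-011, 010110, 10-011, 100100, 101101, 110111, 111110}
Coverage chart:
  m1: 000001 ←essential
  m14: 001110 ←essential
  m22: 010110 ←essential
  m27: 0-1011,01-011
  m36: 100100 ←essential
  m45: 101101 ←essential
  m55: 110111 ←essential
  m62: 111110 ←essential
Essential: 000001, 001110, 010110, 100100, 101101, 110111, 111110

NO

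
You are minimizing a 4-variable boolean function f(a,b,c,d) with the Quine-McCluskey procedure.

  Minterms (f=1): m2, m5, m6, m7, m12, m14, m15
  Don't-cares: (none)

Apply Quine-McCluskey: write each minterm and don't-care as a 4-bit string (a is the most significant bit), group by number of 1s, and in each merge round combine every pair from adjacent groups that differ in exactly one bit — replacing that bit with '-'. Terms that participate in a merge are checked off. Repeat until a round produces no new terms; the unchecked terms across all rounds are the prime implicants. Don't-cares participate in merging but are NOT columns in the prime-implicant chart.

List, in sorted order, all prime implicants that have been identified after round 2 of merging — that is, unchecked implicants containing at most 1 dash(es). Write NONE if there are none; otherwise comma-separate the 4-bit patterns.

size-2^0 implicants → 0010(✓)  0101(✓)  0110(✓)  0111(✓)  1100(✓)  1110(✓)  1111(✓)
size-2^1 implicants → -110(✓)  -111(✓)  0-10  01-1  011-(✓)  11-0  111-(✓)
size-2^2 implicants → -11-
Unchecked terms (primes): -11-, 0-10, 01-1, 11-0

0-10, 01-1, 11-0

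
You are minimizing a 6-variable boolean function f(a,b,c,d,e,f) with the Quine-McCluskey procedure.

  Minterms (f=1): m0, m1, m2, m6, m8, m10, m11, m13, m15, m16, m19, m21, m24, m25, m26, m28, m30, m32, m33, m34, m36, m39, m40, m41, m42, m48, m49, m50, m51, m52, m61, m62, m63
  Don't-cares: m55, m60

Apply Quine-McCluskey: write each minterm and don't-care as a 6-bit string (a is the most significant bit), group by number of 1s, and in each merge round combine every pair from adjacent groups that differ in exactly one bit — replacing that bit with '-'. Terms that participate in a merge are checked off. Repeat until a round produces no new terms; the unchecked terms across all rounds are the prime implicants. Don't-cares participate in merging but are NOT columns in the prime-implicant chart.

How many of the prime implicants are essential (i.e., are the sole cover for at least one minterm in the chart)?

size-2^0 implicants → 000000(✓)  000001(✓)  000010(✓)  000110(✓)  001000(✓)  001010(✓)  001011(✓)  001101(✓)  001111(✓)  010000(✓)  010011(✓)  010101  011000(✓)  011001(✓)  011010(✓)  011100(✓)  011110(✓)  100000(✓)  100001(✓)  100010(✓)  100100(✓)  100111(✓)  101000(✓)  101001(✓)  101010(✓)  110000(✓)  110001(✓)  110010(✓)  110011(✓)  110100(✓)  110111(✓)  111100(✓)  111101(✓)  111110(✓)  111111(✓)
size-2^1 implicants → -00000(✓)  -00001(✓)  -00010(✓)  -01000(✓)  -01010(✓)  -10000(✓)  -10011  -11100(✓)  -11110(✓)  0-0000(✓)  0-1000(✓)  0-1010(✓)  00-000(✓)  00-010(✓)  000-10  0000-0(✓)  00000-(✓)  001-11  0010-0(✓)  00101-  0011-1  01-000(✓)  011-00(✓)  011-10(✓)  0110-0(✓)  01100-  0111-0(✓)  1-0000(✓)  1-0001(✓)  1-0010(✓)  1-0100(✓)  1-0111  10-000(✓)  10-001(✓)  10-010(✓)  100-00(✓)  1000-0(✓)  10000-(✓)  1010-0(✓)  10100-(✓)  11-100  11-111  110-00(✓)  110-11  1100-0(✓)  1100-1(✓)  11000-(✓)  11001-(✓)  1111-0(✓)  1111-1(✓)  11110-(✓)  11111-(✓)
size-2^2 implicants → --0000  -0-000(✓)  -0-010(✓)  -000-0(✓)  -0000-  -010-0(✓)  -111-0  0--000  0-10-0  00-0-0(✓)  011--0  1-0-00  1-00-0  1-000-  10-0-0(✓)  10-00-  1100--  1111--
size-2^3 implicants → -0-0-0
Unchecked terms (primes): --0000, -0-0-0, -0000-, -10011, -111-0, 0--000, 0-10-0, 000-10, 001-11, 00101-, 0011-1, 010101, 011--0, 01100-, 1-0-00, 1-00-0, 1-000-, 1-0111, 10-00-, 11-100, 11-111, 110-11, 1100--, 1111--
Minterm coverage:
  m0 ⊆ --0000,-0-0-0,-0000-,0--000
  m1 ⊆ -0000- [E]
  m2 ⊆ -0-0-0,000-10
  m6 ⊆ 000-10 [E]
  m8 ⊆ -0-0-0,0--000,0-10-0
  m10 ⊆ -0-0-0,0-10-0,00101-
  m11 ⊆ 001-11,00101-
  m13 ⊆ 0011-1 [E]
  m15 ⊆ 001-11,0011-1
  m16 ⊆ --0000,0--000
  m19 ⊆ -10011 [E]
  m21 ⊆ 010101 [E]
  m24 ⊆ 0--000,0-10-0,011--0,01100-
  m25 ⊆ 01100- [E]
  m26 ⊆ 0-10-0,011--0
  m28 ⊆ -111-0,011--0
  m30 ⊆ -111-0,011--0
  m32 ⊆ --0000,-0-0-0,-0000-,1-0-00,1-00-0,1-000-,10-00-
  m33 ⊆ -0000-,1-000-,10-00-
  m34 ⊆ -0-0-0,1-00-0
  m36 ⊆ 1-0-00 [E]
  m39 ⊆ 1-0111 [E]
  m40 ⊆ -0-0-0,10-00-
  m41 ⊆ 10-00- [E]
  m42 ⊆ -0-0-0 [E]
  m48 ⊆ --0000,1-0-00,1-00-0,1-000-,1100--
  m49 ⊆ 1-000-,1100--
  m50 ⊆ 1-00-0,1100--
  m51 ⊆ -10011,110-11,1100--
  m52 ⊆ 1-0-00,11-100
  m61 ⊆ 1111-- [E]
  m62 ⊆ -111-0,1111--
  m63 ⊆ 11-111,1111--
E = {-0-0-0, -0000-, -10011, 000-10, 0011-1, 010101, 01100-, 1-0-00, 1-0111, 10-00-, 1111--}

11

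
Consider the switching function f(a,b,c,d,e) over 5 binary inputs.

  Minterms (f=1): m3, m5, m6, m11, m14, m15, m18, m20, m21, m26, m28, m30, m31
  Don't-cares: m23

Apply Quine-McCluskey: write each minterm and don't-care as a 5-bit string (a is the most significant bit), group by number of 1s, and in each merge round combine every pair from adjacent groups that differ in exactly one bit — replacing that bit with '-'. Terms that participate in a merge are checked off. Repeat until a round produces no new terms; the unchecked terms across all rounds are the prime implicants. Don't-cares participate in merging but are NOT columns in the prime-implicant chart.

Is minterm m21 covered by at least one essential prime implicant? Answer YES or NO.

size-2^0 implicants → 00011(✓)  00101(✓)  00110(✓)  01011(✓)  01110(✓)  01111(✓)  10010(✓)  10100(✓)  10101(✓)  10111(✓)  11010(✓)  11100(✓)  11110(✓)  11111(✓)
size-2^1 implicants → -0101  -1110(✓)  -1111(✓)  0-011  0-110  01-11  0111-(✓)  1-010  1-100  1-111  101-1  1010-  11-10  111-0  1111-(✓)
size-2^2 implicants → -111-
Unchecked terms (primes): -0101, -111-, 0-011, 0-110, 01-11, 1-010, 1-100, 1-111, 101-1, 1010-, 11-10, 111-0
Minterm coverage:
  m3 ⊆ 0-011 [E]
  m5 ⊆ -0101 [E]
  m6 ⊆ 0-110 [E]
  m11 ⊆ 0-011,01-11
  m14 ⊆ -111-,0-110
  m15 ⊆ -111-,01-11
  m18 ⊆ 1-010 [E]
  m20 ⊆ 1-100,1010-
  m21 ⊆ -0101,101-1,1010-
  m26 ⊆ 1-010,11-10
  m28 ⊆ 1-100,111-0
  m30 ⊆ -111-,11-10,111-0
  m31 ⊆ -111-,1-111
E = {-0101, 0-011, 0-110, 1-010}

YES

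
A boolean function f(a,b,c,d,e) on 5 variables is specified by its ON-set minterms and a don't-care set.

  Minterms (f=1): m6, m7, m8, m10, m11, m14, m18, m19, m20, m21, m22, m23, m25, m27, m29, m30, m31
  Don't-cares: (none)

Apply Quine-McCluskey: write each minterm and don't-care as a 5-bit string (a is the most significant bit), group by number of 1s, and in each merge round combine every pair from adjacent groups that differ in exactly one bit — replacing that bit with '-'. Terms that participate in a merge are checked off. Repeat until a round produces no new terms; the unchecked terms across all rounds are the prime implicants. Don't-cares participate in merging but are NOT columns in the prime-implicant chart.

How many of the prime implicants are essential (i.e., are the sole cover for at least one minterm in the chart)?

5

[col 0] 00110*, 00111*, 01000*, 01010*, 01011*, 01110*, 10010*, 10011*, 10100*, 10101*, 10110*, 10111*, 11001*, 11011*, 11101*, 11110*, 11111*
[col 1] -0110*, -0111*, -1011, -1110*, 0-110*, 0011-*, 01-10, 010-0, 0101-, 1-011*, 1-101*, 1-110*, 1-111*, 10-10*, 10-11*, 1001-*, 101-0*, 101-1*, 1010-*, 1011-*, 11-01*, 11-11*, 110-1*, 111-1*, 1111-*
[col 2] --110, -011-, 1--11, 1-1-1, 1-11-, 10-1-, 101--, 11--1
Prime implicants: --110, -011-, -1011, 01-10, 010-0, 0101-, 1--11, 1-1-1, 1-11-, 10-1-, 101--, 11--1
PI chart (minterm → PIs covering it):
  6 | --110,-011-
  7 | -011-  (sole → essential)
  8 | 010-0  (sole → essential)
  10 | 01-10,010-0,0101-
  11 | -1011,0101-
  14 | --110,01-10
  18 | 10-1-  (sole → essential)
  19 | 1--11,10-1-
  20 | 101--  (sole → essential)
  21 | 1-1-1,101--
  22 | --110,-011-,1-11-,10-1-,101--
  23 | -011-,1--11,1-1-1,1-11-,10-1-,101--
  25 | 11--1  (sole → essential)
  27 | -1011,1--11,11--1
  29 | 1-1-1,11--1
  30 | --110,1-11-
  31 | 1--11,1-1-1,1-11-,11--1
Essential prime implicants: -011-, 010-0, 10-1-, 101--, 11--1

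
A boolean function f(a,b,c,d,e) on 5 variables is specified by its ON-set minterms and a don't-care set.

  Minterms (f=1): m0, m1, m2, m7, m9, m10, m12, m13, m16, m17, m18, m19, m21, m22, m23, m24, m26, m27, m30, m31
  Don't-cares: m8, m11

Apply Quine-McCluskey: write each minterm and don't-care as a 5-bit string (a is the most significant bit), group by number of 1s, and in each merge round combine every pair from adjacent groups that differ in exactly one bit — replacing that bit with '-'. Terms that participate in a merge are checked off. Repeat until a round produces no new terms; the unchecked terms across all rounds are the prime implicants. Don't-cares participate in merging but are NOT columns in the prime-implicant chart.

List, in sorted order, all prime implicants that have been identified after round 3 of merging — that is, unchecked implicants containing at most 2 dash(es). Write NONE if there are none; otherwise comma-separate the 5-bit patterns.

[col 0] 00000*, 00001*, 00010*, 00111*, 01000*, 01001*, 01010*, 01011*, 01100*, 01101*, 10000*, 10001*, 10010*, 10011*, 10101*, 10110*, 10111*, 11000*, 11010*, 11011*, 11110*, 11111*
[col 1] -0000*, -0001*, -0010*, -0111, -1000*, -1010*, -1011*, 0-000*, 0-001*, 0-010*, 000-0*, 0000-*, 01-00*, 01-01*, 010-0*, 010-1*, 0100-*, 0101-*, 0110-*, 1-000*, 1-010*, 1-011*, 1-110*, 1-111*, 10-01*, 10-10*, 10-11*, 100-0*, 100-1*, 1000-*, 1001-*, 101-1*, 1011-*, 11-10*, 11-11*, 110-0*, 1101-*, 1111-*
[col 2] --000*, --010*, -00-0*, -000-, -10-0*, -101-, 0-0-0*, 0-00-, 01-0-, 010--, 1--10*, 1--11*, 1-0-0*, 1-01-*, 1-11-*, 10--1, 10-1-*, 100--, 11-1-*
[col 3] --0-0, 1--1-
Prime implicants: --0-0, -000-, -0111, -101-, 0-00-, 01-0-, 010--, 1--1-, 10--1, 100--

-000-, -0111, -101-, 0-00-, 01-0-, 010--, 10--1, 100--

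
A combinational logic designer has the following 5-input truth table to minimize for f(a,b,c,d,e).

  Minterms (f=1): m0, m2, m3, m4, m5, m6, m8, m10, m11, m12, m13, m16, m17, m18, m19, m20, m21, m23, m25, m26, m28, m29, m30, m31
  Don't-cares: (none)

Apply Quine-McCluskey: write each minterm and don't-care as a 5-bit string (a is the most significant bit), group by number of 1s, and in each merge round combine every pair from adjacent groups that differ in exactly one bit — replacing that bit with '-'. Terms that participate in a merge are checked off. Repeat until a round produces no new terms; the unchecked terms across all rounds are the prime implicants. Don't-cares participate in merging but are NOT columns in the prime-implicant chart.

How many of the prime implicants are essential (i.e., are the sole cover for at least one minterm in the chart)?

4

[col 0] 00000*, 00010*, 00011*, 00100*, 00101*, 00110*, 01000*, 01010*, 01011*, 01100*, 01101*, 10000*, 10001*, 10010*, 10011*, 10100*, 10101*, 10111*, 11001*, 11010*, 11100*, 11101*, 11110*, 11111*
[col 1] -0000*, -0010*, -0011*, -0100*, -0101*, -1010*, -1100*, -1101*, 0-000*, 0-010*, 0-011*, 0-100*, 0-101*, 00-00*, 00-10*, 000-0*, 0001-*, 001-0*, 0010-*, 01-00*, 010-0*, 0101-*, 0110-*, 1-001*, 1-010*, 1-100*, 1-101*, 1-111*, 10-00*, 10-01*, 10-11*, 100-0*, 100-1*, 1000-*, 1001-*, 101-1*, 1010-*, 11-01*, 11-10, 111-0*, 111-1*, 1110-*, 1111-*
[col 2] --010, --100*, --101*, -0-00, -00-0, -001-, -010-*, -110-*, 0--00, 0-0-0, 0-01-, 0-10-*, 00--0, 1--01, 1-1-1, 1-10-*, 10--1, 10-0-, 100--, 111--
[col 3] --10-
Prime implicants: --010, --10-, -0-00, -00-0, -001-, 0--00, 0-0-0, 0-01-, 00--0, 1--01, 1-1-1, 10--1, 10-0-, 100--, 11-10, 111--
PI chart (minterm → PIs covering it):
  0 | -0-00,-00-0,0--00,0-0-0,00--0
  2 | --010,-00-0,-001-,0-0-0,0-01-,00--0
  3 | -001-,0-01-
  4 | --10-,-0-00,0--00,00--0
  5 | --10-  (sole → essential)
  6 | 00--0  (sole → essential)
  8 | 0--00,0-0-0
  10 | --010,0-0-0,0-01-
  11 | 0-01-  (sole → essential)
  12 | --10-,0--00
  13 | --10-  (sole → essential)
  16 | -0-00,-00-0,10-0-,100--
  17 | 1--01,10--1,10-0-,100--
  18 | --010,-00-0,-001-,100--
  19 | -001-,10--1,100--
  20 | --10-,-0-00,10-0-
  21 | --10-,1--01,1-1-1,10--1,10-0-
  23 | 1-1-1,10--1
  25 | 1--01  (sole → essential)
  26 | --010,11-10
  28 | --10-,111--
  29 | --10-,1--01,1-1-1,111--
  30 | 11-10,111--
  31 | 1-1-1,111--
Essential prime implicants: --10-, 0-01-, 00--0, 1--01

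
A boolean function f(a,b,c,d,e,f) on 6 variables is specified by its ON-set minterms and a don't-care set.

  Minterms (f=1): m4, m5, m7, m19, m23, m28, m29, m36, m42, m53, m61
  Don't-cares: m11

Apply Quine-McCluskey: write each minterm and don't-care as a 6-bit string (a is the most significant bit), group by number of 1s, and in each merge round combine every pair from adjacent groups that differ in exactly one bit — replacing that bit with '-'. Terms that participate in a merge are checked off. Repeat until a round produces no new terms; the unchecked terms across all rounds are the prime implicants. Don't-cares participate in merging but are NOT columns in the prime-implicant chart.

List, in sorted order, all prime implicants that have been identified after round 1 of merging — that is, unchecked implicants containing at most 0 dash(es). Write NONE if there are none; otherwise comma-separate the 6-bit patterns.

size-2^0 implicants → 000100(✓)  000101(✓)  000111(✓)  001011  010011(✓)  010111(✓)  011100(✓)  011101(✓)  100100(✓)  101010  110101(✓)  111101(✓)
size-2^1 implicants → -00100  -11101  0-0111  0001-1  00010-  010-11  01110-  11-101
Unchecked terms (primes): -00100, -11101, 0-0111, 0001-1, 00010-, 001011, 010-11, 01110-, 101010, 11-101

001011, 101010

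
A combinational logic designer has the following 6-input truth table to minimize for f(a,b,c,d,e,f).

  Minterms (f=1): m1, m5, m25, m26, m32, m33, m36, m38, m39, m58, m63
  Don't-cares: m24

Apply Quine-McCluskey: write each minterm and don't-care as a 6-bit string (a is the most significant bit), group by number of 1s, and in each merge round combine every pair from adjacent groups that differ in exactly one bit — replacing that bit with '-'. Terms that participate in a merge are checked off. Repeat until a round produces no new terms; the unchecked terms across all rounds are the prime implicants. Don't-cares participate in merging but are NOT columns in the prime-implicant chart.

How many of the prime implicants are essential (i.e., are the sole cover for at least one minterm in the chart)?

5

Round 0: 000001✓ 000101✓ 011000✓ 011001✓ 011010✓ 100000✓ 100001✓ 100100✓ 100110✓ 100111✓ 111010✓ 111111
Round 1: -00001 -11010 000-01 0110-0 01100- 100-00 10000- 1001-0 10011-
PIs = {-00001, -11010, 000-01, 0110-0, 01100-, 100-00, 10000-, 1001-0, 10011-, 111111}
Coverage chart:
  m1: -00001,000-01
  m5: 000-01 ←essential
  m25: 01100- ←essential
  m26: -11010,0110-0
  m32: 100-00,10000-
  m33: -00001,10000-
  m36: 100-00,1001-0
  m38: 1001-0,10011-
  m39: 10011- ←essential
  m58: -11010 ←essential
  m63: 111111 ←essential
Essential: -11010, 000-01, 01100-, 10011-, 111111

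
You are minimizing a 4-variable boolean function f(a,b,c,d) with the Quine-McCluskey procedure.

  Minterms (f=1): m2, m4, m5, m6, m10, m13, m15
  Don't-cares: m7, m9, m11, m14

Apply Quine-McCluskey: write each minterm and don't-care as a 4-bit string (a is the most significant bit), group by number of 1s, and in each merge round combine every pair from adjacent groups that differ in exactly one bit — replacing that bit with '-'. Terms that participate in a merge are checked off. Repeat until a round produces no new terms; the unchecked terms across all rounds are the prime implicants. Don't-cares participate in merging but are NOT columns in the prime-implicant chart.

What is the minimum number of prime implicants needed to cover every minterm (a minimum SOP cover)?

3

size-2^0 implicants → 0010(✓)  0100(✓)  0101(✓)  0110(✓)  0111(✓)  1001(✓)  1010(✓)  1011(✓)  1101(✓)  1110(✓)  1111(✓)
size-2^1 implicants → -010(✓)  -101(✓)  -110(✓)  -111(✓)  0-10(✓)  01-0(✓)  01-1(✓)  010-(✓)  011-(✓)  1-01(✓)  1-10(✓)  1-11(✓)  10-1(✓)  101-(✓)  11-1(✓)  111-(✓)
size-2^2 implicants → --10  -1-1  -11-  01--  1--1  1-1-
Unchecked terms (primes): --10, -1-1, -11-, 01--, 1--1, 1-1-
Minterm coverage:
  m2 ⊆ --10 [E]
  m4 ⊆ 01-- [E]
  m5 ⊆ -1-1,01--
  m6 ⊆ --10,-11-,01--
  m10 ⊆ --10,1-1-
  m13 ⊆ -1-1,1--1
  m15 ⊆ -1-1,-11-,1--1,1-1-
E = {--10, 01--}
Petrick residual → -1-1
Cover = cd' + bd + a'b  |cover|=3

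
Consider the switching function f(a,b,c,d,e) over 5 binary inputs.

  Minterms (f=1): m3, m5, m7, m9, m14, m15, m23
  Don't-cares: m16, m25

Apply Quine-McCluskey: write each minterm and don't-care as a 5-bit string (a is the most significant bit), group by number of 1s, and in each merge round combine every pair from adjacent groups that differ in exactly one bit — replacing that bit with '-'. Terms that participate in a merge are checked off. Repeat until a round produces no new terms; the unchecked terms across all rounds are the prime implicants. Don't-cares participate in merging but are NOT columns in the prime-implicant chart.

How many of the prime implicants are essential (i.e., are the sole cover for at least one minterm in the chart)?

5

[col 0] 00011*, 00101*, 00111*, 01001*, 01110*, 01111*, 10000, 10111*, 11001*
[col 1] -0111, -1001, 0-111, 00-11, 001-1, 0111-
Prime implicants: -0111, -1001, 0-111, 00-11, 001-1, 0111-, 10000
PI chart (minterm → PIs covering it):
  3 | 00-11  (sole → essential)
  5 | 001-1  (sole → essential)
  7 | -0111,0-111,00-11,001-1
  9 | -1001  (sole → essential)
  14 | 0111-  (sole → essential)
  15 | 0-111,0111-
  23 | -0111  (sole → essential)
Essential prime implicants: -0111, -1001, 00-11, 001-1, 0111-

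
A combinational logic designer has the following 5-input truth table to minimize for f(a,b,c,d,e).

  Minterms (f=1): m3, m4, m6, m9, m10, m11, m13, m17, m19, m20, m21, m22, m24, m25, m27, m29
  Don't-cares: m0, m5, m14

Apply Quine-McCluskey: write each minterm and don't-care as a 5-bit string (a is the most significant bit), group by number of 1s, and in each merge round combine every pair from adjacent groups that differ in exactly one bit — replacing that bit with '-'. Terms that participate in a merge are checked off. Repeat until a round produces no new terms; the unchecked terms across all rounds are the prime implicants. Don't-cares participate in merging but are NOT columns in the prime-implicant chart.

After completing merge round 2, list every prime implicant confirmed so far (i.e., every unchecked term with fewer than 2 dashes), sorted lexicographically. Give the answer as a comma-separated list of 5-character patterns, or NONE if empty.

[col 0] 00000*, 00011*, 00100*, 00101*, 00110*, 01001*, 01010*, 01011*, 01101*, 01110*, 10001*, 10011*, 10100*, 10101*, 10110*, 11000*, 11001*, 11011*, 11101*
[col 1] -0011*, -0100*, -0101*, -0110*, -1001*, -1011*, -1101*, 0-011*, 0-101*, 0-110, 00-00, 001-0*, 0010-*, 01-01*, 01-10, 010-1*, 0101-, 1-001*, 1-011*, 1-101*, 10-01*, 100-1*, 101-0*, 1010-*, 11-01*, 110-1*, 1100-
[col 2] --011, --101, -01-0, -010-, -1-01, -10-1, 1--01, 1-0-1
Prime implicants: --011, --101, -01-0, -010-, -1-01, -10-1, 0-110, 00-00, 01-10, 0101-, 1--01, 1-0-1, 1100-

0-110, 00-00, 01-10, 0101-, 1100-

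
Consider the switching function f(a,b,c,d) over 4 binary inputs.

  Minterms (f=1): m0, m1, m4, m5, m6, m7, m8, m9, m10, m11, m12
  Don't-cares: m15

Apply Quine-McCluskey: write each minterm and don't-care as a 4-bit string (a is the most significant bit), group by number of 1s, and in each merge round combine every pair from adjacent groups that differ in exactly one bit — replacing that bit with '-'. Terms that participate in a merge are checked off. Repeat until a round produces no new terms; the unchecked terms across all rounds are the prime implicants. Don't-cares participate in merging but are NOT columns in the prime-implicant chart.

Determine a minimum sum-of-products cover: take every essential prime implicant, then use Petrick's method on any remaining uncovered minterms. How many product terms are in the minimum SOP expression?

4

[col 0] 0000*, 0001*, 0100*, 0101*, 0110*, 0111*, 1000*, 1001*, 1010*, 1011*, 1100*, 1111*
[col 1] -000*, -001*, -100*, -111, 0-00*, 0-01*, 000-*, 01-0*, 01-1*, 010-*, 011-*, 1-00*, 1-11, 10-0*, 10-1*, 100-*, 101-*
[col 2] --00, -00-, 0-0-, 01--, 10--
Prime implicants: --00, -00-, -111, 0-0-, 01--, 1-11, 10--
PI chart (minterm → PIs covering it):
  0 | --00,-00-,0-0-
  1 | -00-,0-0-
  4 | --00,0-0-,01--
  5 | 0-0-,01--
  6 | 01--  (sole → essential)
  7 | -111,01--
  8 | --00,-00-,10--
  9 | -00-,10--
  10 | 10--  (sole → essential)
  11 | 1-11,10--
  12 | --00  (sole → essential)
Essential prime implicants: --00, 01--, 10--
Petrick residual → -00-
Minimum SOP uses 4 PIs: c'd' + b'c' + a'b + ab'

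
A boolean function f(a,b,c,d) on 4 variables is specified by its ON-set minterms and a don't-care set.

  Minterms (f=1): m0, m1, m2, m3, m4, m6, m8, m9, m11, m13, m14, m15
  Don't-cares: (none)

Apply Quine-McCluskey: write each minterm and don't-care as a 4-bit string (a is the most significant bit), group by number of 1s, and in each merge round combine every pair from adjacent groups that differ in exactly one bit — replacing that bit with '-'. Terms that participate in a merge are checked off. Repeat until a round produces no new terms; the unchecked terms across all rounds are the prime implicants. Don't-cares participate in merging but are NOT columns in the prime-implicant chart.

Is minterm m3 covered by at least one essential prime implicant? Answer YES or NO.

NO

Round 0: 0000✓ 0001✓ 0010✓ 0011✓ 0100✓ 0110✓ 1000✓ 1001✓ 1011✓ 1101✓ 1110✓ 1111✓
Round 1: -000✓ -001✓ -011✓ -110 0-00✓ 0-10✓ 00-0✓ 00-1✓ 000-✓ 001-✓ 01-0✓ 1-01✓ 1-11✓ 10-1✓ 100-✓ 11-1✓ 111-
Round 2: -0-1 -00- 0--0 00-- 1--1
PIs = {-0-1, -00-, -110, 0--0, 00--, 1--1, 111-}
Coverage chart:
  m0: -00-,0--0,00--
  m1: -0-1,-00-,00--
  m2: 0--0,00--
  m3: -0-1,00--
  m4: 0--0 ←essential
  m6: -110,0--0
  m8: -00- ←essential
  m9: -0-1,-00-,1--1
  m11: -0-1,1--1
  m13: 1--1 ←essential
  m14: -110,111-
  m15: 1--1,111-
Essential: -00-, 0--0, 1--1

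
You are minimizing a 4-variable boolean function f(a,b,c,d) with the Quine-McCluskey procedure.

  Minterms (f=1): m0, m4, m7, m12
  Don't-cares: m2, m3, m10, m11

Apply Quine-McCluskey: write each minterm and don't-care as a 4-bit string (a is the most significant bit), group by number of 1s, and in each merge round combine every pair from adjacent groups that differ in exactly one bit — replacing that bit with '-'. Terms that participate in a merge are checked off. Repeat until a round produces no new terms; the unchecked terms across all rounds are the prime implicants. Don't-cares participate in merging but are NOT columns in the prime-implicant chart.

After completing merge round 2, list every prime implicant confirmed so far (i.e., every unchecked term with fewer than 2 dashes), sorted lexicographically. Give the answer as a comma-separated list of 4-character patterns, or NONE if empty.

-100, 0-00, 0-11, 00-0

[col 0] 0000*, 0010*, 0011*, 0100*, 0111*, 1010*, 1011*, 1100*
[col 1] -010*, -011*, -100, 0-00, 0-11, 00-0, 001-*, 101-*
[col 2] -01-
Prime implicants: -01-, -100, 0-00, 0-11, 00-0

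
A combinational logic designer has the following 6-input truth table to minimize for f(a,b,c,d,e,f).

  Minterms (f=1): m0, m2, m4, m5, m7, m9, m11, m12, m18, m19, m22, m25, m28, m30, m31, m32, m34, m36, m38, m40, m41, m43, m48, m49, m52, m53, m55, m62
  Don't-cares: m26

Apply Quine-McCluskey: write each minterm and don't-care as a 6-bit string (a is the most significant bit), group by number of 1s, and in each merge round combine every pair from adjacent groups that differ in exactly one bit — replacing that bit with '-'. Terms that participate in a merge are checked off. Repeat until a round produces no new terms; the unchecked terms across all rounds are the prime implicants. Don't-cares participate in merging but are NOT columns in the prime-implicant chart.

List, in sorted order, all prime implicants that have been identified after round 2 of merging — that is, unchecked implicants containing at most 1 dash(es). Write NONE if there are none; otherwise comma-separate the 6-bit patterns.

[col 0] 000000*, 000010*, 000100*, 000101*, 000111*, 001001*, 001011*, 001100*, 010010*, 010011*, 010110*, 011001*, 011010*, 011100*, 011110*, 011111*, 100000*, 100010*, 100100*, 100110*, 101000*, 101001*, 101011*, 110000*, 110001*, 110100*, 110101*, 110111*, 111110*
[col 1] -00000*, -00010*, -00100*, -01001*, -01011*, -11110, 0-0010, 0-1001, 0-1100, 00-100, 000-00*, 0000-0*, 0001-1, 00010-, 0010-1*, 01-010*, 01-110*, 010-10*, 01001-, 011-10*, 0111-0, 01111-, 1-0000*, 1-0100*, 10-000, 100-00*, 100-10*, 1000-0*, 1001-0*, 1010-1*, 10100-, 110-00*, 110-01*, 11000-*, 1101-1, 11010-*
[col 2] -00-00, -000-0, -010-1, 01--10, 1-0-00, 100--0, 110-0-
Prime implicants: -00-00, -000-0, -010-1, -11110, 0-0010, 0-1001, 0-1100, 00-100, 0001-1, 00010-, 01--10, 01001-, 0111-0, 01111-, 1-0-00, 10-000, 100--0, 10100-, 110-0-, 1101-1

-11110, 0-0010, 0-1001, 0-1100, 00-100, 0001-1, 00010-, 01001-, 0111-0, 01111-, 10-000, 10100-, 1101-1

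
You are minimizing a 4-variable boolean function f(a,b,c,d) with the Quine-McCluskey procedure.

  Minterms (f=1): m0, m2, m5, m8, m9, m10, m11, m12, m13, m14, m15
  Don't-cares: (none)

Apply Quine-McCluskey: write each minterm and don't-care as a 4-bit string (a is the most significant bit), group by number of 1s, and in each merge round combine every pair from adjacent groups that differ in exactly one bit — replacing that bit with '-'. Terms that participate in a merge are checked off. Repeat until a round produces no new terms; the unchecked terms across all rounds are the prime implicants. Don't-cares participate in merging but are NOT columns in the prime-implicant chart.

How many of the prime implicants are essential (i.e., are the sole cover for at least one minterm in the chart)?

size-2^0 implicants → 0000(✓)  0010(✓)  0101(✓)  1000(✓)  1001(✓)  1010(✓)  1011(✓)  1100(✓)  1101(✓)  1110(✓)  1111(✓)
size-2^1 implicants → -000(✓)  -010(✓)  -101  00-0(✓)  1-00(✓)  1-01(✓)  1-10(✓)  1-11(✓)  10-0(✓)  10-1(✓)  100-(✓)  101-(✓)  11-0(✓)  11-1(✓)  110-(✓)  111-(✓)
size-2^2 implicants → -0-0  1--0(✓)  1--1(✓)  1-0-(✓)  1-1-(✓)  10--(✓)  11--(✓)
size-2^3 implicants → 1---
Unchecked terms (primes): -0-0, -101, 1---
Minterm coverage:
  m0 ⊆ -0-0 [E]
  m2 ⊆ -0-0 [E]
  m5 ⊆ -101 [E]
  m8 ⊆ -0-0,1---
  m9 ⊆ 1--- [E]
  m10 ⊆ -0-0,1---
  m11 ⊆ 1--- [E]
  m12 ⊆ 1--- [E]
  m13 ⊆ -101,1---
  m14 ⊆ 1--- [E]
  m15 ⊆ 1--- [E]
E = {-0-0, -101, 1---}

3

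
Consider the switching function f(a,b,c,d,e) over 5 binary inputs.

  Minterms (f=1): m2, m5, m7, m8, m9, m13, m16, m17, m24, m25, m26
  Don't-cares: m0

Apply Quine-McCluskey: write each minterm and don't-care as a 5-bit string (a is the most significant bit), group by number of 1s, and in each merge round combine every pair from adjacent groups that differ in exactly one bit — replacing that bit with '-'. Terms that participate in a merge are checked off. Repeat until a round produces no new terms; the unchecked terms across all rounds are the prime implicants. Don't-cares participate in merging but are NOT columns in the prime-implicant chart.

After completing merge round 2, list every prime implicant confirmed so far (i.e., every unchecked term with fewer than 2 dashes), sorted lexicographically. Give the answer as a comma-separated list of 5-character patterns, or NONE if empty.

[col 0] 00000*, 00010*, 00101*, 00111*, 01000*, 01001*, 01101*, 10000*, 10001*, 11000*, 11001*, 11010*
[col 1] -0000*, -1000*, -1001*, 0-000*, 0-101, 000-0, 001-1, 01-01, 0100-*, 1-000*, 1-001*, 1000-*, 110-0, 1100-*
[col 2] --000, -100-, 1-00-
Prime implicants: --000, -100-, 0-101, 000-0, 001-1, 01-01, 1-00-, 110-0

0-101, 000-0, 001-1, 01-01, 110-0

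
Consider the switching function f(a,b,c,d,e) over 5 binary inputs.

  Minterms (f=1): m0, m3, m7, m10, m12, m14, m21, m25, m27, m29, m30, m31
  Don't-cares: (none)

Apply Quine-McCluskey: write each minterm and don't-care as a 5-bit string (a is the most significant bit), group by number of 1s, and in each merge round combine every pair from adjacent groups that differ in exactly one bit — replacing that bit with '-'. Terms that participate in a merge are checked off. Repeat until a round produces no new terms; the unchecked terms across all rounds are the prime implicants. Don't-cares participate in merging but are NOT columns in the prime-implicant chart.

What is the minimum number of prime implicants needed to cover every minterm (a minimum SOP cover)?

size-2^0 implicants → 00000  00011(✓)  00111(✓)  01010(✓)  01100(✓)  01110(✓)  10101(✓)  11001(✓)  11011(✓)  11101(✓)  11110(✓)  11111(✓)
size-2^1 implicants → -1110  00-11  01-10  011-0  1-101  11-01(✓)  11-11(✓)  110-1(✓)  111-1(✓)  1111-
size-2^2 implicants → 11--1
Unchecked terms (primes): -1110, 00-11, 00000, 01-10, 011-0, 1-101, 11--1, 1111-
Minterm coverage:
  m0 ⊆ 00000 [E]
  m3 ⊆ 00-11 [E]
  m7 ⊆ 00-11 [E]
  m10 ⊆ 01-10 [E]
  m12 ⊆ 011-0 [E]
  m14 ⊆ -1110,01-10,011-0
  m21 ⊆ 1-101 [E]
  m25 ⊆ 11--1 [E]
  m27 ⊆ 11--1 [E]
  m29 ⊆ 1-101,11--1
  m30 ⊆ -1110,1111-
  m31 ⊆ 11--1,1111-
E = {00-11, 00000, 01-10, 011-0, 1-101, 11--1}
Petrick residual → -1110
Cover = bcde' + a'b'de + a'b'c'd'e' + a'bde' + a'bce' + acd'e + abe  |cover|=7

7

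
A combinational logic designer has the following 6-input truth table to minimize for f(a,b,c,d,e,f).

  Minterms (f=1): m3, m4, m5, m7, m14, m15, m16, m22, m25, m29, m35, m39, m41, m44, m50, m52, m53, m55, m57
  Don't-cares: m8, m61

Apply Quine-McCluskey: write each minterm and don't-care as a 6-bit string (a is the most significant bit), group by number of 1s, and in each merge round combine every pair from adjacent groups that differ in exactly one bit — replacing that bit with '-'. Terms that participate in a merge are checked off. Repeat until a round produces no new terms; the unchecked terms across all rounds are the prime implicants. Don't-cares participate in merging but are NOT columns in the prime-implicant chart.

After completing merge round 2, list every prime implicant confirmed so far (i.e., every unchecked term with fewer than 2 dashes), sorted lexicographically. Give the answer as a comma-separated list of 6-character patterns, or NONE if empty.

00-111, 0001-1, 00010-, 001000, 00111-, 010000, 010110, 1-0111, 1-1001, 101100, 11-101, 110010, 1101-1, 11010-

Round 0: 000011✓ 000100✓ 000101✓ 000111✓ 001000 001110✓ 001111✓ 010000 010110 011001✓ 011101✓ 100011✓ 100111✓ 101001✓ 101100 110010 110100✓ 110101✓ 110111✓ 111001✓ 111101✓
Round 1: -00011✓ -00111✓ -11001✓ -11101✓ 00-111 000-11✓ 0001-1 00010- 00111- 011-01✓ 1-0111 1-1001 100-11✓ 11-101 1101-1 11010- 111-01✓
Round 2: -00-11 -11-01
PIs = {-00-11, -11-01, 00-111, 0001-1, 00010-, 001000, 00111-, 010000, 010110, 1-0111, 1-1001, 101100, 11-101, 110010, 1101-1, 11010-}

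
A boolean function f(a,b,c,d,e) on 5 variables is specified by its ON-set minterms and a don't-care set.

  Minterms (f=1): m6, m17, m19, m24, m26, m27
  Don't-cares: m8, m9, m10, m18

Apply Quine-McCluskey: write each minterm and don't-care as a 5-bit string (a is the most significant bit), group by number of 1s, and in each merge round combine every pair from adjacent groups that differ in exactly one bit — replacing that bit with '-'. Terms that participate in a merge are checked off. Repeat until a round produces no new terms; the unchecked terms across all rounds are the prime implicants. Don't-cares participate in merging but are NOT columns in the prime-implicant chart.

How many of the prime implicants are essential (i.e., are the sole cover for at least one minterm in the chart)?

[col 0] 00110, 01000*, 01001*, 01010*, 10001*, 10010*, 10011*, 11000*, 11010*, 11011*
[col 1] -1000*, -1010*, 010-0*, 0100-, 1-010*, 1-011*, 100-1, 1001-*, 110-0*, 1101-*
[col 2] -10-0, 1-01-
Prime implicants: -10-0, 00110, 0100-, 1-01-, 100-1
PI chart (minterm → PIs covering it):
  6 | 00110  (sole → essential)
  17 | 100-1  (sole → essential)
  19 | 1-01-,100-1
  24 | -10-0  (sole → essential)
  26 | -10-0,1-01-
  27 | 1-01-  (sole → essential)
Essential prime implicants: -10-0, 00110, 1-01-, 100-1

4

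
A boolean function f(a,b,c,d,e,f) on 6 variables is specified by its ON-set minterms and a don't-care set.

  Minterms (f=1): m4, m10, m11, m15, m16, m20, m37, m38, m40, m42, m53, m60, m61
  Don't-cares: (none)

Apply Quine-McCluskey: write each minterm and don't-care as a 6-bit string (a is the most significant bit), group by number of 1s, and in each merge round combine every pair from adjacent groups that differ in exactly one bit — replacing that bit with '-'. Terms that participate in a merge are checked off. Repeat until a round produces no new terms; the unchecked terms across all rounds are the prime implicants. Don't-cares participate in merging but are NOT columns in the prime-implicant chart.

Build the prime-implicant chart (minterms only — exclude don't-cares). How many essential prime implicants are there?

Round 0: 000100✓ 001010✓ 001011✓ 001111✓ 010000✓ 010100✓ 100101✓ 100110 101000✓ 101010✓ 110101✓ 111100✓ 111101✓
Round 1: -01010 0-0100 001-11 00101- 010-00 1-0101 1010-0 11-101 11110-
PIs = {-01010, 0-0100, 001-11, 00101-, 010-00, 1-0101, 100110, 1010-0, 11-101, 11110-}
Coverage chart:
  m4: 0-0100 ←essential
  m10: -01010,00101-
  m11: 001-11,00101-
  m15: 001-11 ←essential
  m16: 010-00 ←essential
  m20: 0-0100,010-00
  m37: 1-0101 ←essential
  m38: 100110 ←essential
  m40: 1010-0 ←essential
  m42: -01010,1010-0
  m53: 1-0101,11-101
  m60: 11110- ←essential
  m61: 11-101,11110-
Essential: 0-0100, 001-11, 010-00, 1-0101, 100110, 1010-0, 11110-

7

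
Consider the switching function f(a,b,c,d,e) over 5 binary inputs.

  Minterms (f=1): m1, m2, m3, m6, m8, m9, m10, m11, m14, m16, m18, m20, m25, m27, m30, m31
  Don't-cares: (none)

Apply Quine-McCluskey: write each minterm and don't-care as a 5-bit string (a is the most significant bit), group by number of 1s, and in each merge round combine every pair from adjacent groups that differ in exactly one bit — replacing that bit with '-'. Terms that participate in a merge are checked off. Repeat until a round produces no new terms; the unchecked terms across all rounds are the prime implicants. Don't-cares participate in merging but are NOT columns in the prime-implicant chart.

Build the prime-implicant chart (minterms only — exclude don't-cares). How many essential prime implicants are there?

Round 0: 00001✓ 00010✓ 00011✓ 00110✓ 01000✓ 01001✓ 01010✓ 01011✓ 01110✓ 10000✓ 10010✓ 10100✓ 11001✓ 11011✓ 11110✓ 11111✓
Round 1: -0010 -1001✓ -1011✓ -1110 0-001✓ 0-010✓ 0-011✓ 0-110✓ 00-10✓ 000-1✓ 0001-✓ 01-10✓ 010-0✓ 010-1✓ 0100-✓ 0101-✓ 10-00 100-0 11-11 110-1✓ 1111-
Round 2: -10-1 0--10 0-0-1 0-01- 010--
PIs = {-0010, -10-1, -1110, 0--10, 0-0-1, 0-01-, 010--, 10-00, 100-0, 11-11, 1111-}
Coverage chart:
  m1: 0-0-1 ←essential
  m2: -0010,0--10,0-01-
  m3: 0-0-1,0-01-
  m6: 0--10 ←essential
  m8: 010-- ←essential
  m9: -10-1,0-0-1,010--
  m10: 0--10,0-01-,010--
  m11: -10-1,0-0-1,0-01-,010--
  m14: -1110,0--10
  m16: 10-00,100-0
  m18: -0010,100-0
  m20: 10-00 ←essential
  m25: -10-1 ←essential
  m27: -10-1,11-11
  m30: -1110,1111-
  m31: 11-11,1111-
Essential: -10-1, 0--10, 0-0-1, 010--, 10-00

5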